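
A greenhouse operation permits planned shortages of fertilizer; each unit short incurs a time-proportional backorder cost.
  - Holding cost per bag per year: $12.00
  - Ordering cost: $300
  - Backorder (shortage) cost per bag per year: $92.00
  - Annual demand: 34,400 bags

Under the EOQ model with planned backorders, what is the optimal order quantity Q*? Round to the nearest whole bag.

1,394 bags

Q* = √(2DS/H) · √((H + b)/b)
   = √(2 × 34,400 × 300 / 12) · √((12 + 92) / 92)
   = 1,311.488 × 1.0632 ≈ 1,394.40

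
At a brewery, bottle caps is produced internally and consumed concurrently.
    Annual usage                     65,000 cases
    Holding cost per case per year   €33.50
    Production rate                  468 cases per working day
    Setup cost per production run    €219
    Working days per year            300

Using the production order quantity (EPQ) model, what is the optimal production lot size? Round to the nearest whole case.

1,258 cases

Daily demand d = 65,000/300 = 216.667; p = 468; 1 − d/p = 0.53704
EPQ = √(2DS / (H(1 − d/p)))
    = √(2 × 65,000 × 219 / (33.5 × 0.53704)) ≈ 1,257.97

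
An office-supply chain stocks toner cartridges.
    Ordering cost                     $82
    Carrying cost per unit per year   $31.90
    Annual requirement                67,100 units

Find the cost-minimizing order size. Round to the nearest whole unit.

EOQ = √(2DS/H) = √(2 × 67,100 × 82 / 31.9)
    = √(344,965.52) ≈ 587.34

587 units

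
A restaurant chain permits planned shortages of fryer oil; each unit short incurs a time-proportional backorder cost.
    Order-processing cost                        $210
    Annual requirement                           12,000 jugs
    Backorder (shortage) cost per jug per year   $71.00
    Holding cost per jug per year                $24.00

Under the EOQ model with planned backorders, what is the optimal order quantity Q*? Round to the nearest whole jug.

Basic EOQ = √(2·12,000·210/24) = 458.258
Backorder adjustment √((H+b)/b) = √((24+71)/71) = 1.1567
Q* = 458.258 × 1.1567 ≈ 530.08

530 jugs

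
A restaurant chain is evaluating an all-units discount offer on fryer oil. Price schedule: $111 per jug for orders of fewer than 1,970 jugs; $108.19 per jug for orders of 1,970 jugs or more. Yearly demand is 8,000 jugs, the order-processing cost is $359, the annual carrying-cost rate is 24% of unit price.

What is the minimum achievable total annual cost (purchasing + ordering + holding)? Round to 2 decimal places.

$892,553.98

H₁ = 24%×$111 = $26.6400;  H₂ = 24%×$108.19 = $25.9656
EOQ₁ = √(2×8,000×359/26.6400) = 464.34  (< 1,970, feasible at tier 1)
EOQ₂ = √(2×8,000×359/25.9656) = 470.34  (< 1,970 → use Q = 1,970 at tier-2 price)
TC(tier 1 (EOQ₁), Q≈464.3) = $900,370.13
TC(tier 2, Q≈1,970.0) = $892,553.98
Minimum at tier 2: $892,553.98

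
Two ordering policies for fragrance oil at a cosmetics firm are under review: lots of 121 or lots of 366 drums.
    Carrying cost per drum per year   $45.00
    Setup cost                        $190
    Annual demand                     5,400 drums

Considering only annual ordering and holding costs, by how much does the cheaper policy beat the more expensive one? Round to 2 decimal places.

TC(Q) = (D/Q)S + (Q/2)H
TC(121) = (5,400/121)×190 + (121/2)×45 = $11,201.84
TC(366) = (5,400/366)×190 + (366/2)×45 = $11,038.28
Lots of 366 are cheaper by $163.56.

$163.56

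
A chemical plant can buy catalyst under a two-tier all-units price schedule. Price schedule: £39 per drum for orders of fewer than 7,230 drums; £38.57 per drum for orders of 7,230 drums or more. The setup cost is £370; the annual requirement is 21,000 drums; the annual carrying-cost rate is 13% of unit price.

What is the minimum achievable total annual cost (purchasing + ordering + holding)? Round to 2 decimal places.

£827,876.25

H₁ = 13%×£39 = £5.0700;  H₂ = 13%×£38.57 = £5.0141
EOQ₁ = √(2×21,000×370/5.0700) = 1,750.74  (< 7,230, feasible at tier 1)
EOQ₂ = √(2×21,000×370/5.0141) = 1,760.47  (< 7,230 → use Q = 7,230 at tier-2 price)
TC(tier 1 (EOQ₁), Q≈1,750.7) = £827,876.25
TC(tier 2, Q≈7,230.0) = £829,170.66
Minimum at tier 1 (EOQ₁): £827,876.25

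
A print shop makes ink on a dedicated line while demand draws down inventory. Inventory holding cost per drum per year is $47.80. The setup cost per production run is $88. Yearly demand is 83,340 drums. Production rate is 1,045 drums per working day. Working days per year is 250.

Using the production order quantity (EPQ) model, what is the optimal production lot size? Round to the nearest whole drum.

671 drums

d = 83,340/250 = 333.3600 drums/day;  effective holding cost H(1 − d/p) = 47.8·(1 − 333.3600/1045) = 32.55157
Q* = √(2DS / H_eff) = √(2·83,340·88 / 32.55157) ≈ 671.27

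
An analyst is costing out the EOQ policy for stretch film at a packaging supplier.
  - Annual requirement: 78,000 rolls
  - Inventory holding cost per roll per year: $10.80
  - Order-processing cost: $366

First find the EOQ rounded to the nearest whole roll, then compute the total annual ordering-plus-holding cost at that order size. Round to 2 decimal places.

$24,832.17

Q* = √(2·D·S / H) = √(2·78,000·366 / 10.8) = √5,286,666.7 ≈ 2,299.28 → Q = 2,299 rolls
Ordering: D/Q × S = 78,000/2,299 × $366 = $12,417.57
Holding:  Q/2 × H = 2,299/2 × $10.8 = $12,414.60
Total = $12,417.57 + $12,414.60 = $24,832.17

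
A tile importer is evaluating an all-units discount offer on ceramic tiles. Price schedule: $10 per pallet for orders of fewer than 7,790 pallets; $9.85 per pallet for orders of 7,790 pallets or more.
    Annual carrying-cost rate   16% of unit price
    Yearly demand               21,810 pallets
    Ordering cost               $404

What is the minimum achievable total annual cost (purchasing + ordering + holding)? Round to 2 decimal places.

$222,098.12

H₁ = 16%×$10 = $1.6000;  H₂ = 16%×$9.85 = $1.5760
EOQ₁ = √(2×21,810×404/1.6000) = 3,318.74  (< 7,790, feasible at tier 1)
EOQ₂ = √(2×21,810×404/1.5760) = 3,343.92  (< 7,790 → use Q = 7,790 at tier-2 price)
TC(tier 1 (EOQ₁), Q≈3,318.7) = $223,409.99
TC(tier 2, Q≈7,790.0) = $222,098.12
Minimum at tier 2: $222,098.12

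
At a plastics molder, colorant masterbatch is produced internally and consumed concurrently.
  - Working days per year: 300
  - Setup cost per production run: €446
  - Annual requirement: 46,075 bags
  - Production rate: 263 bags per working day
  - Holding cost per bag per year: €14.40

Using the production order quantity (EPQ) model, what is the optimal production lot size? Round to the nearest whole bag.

d = 46,075/300 = 153.5833 bags/day;  effective holding cost H(1 − d/p) = 14.4·(1 − 153.5833/263) = 5.99087
Q* = √(2DS / H_eff) = √(2·46,075·446 / 5.99087) ≈ 2,619.21

2,619 bags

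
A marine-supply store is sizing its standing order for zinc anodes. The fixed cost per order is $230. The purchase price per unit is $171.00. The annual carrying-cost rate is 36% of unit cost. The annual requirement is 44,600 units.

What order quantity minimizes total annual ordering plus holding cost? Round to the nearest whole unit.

577 units

Holding cost per unit per year: H = 36% × $171 = $61.5600
Optimal lot size Q* = (2 × 44,600 × $230 / $61.56)^½ ≈ 577.29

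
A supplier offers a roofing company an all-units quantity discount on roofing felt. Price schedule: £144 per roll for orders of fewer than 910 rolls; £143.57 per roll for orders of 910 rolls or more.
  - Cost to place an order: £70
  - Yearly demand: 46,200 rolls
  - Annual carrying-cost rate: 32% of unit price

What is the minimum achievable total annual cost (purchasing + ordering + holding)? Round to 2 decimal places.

H₁ = 32%×£144 = £46.0800;  H₂ = 32%×£143.57 = £45.9424
EOQ₁ = √(2×46,200×70/46.0800) = 374.65  (< 910, feasible at tier 1)
EOQ₂ = √(2×46,200×70/45.9424) = 375.21  (< 910 → use Q = 910 at tier-2 price)
TC(tier 1 (EOQ₁), Q≈374.7) = £6,670,063.99
TC(tier 2, Q≈910.0) = £6,657,391.64
Minimum at tier 2: £6,657,391.64

£6,657,391.64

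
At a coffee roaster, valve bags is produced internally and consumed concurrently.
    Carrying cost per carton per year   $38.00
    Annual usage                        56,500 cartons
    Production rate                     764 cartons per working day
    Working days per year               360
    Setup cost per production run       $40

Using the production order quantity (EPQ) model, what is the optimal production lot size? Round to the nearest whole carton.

387 cartons

d = 56,500/360 = 156.9444 cartons/day;  effective holding cost H(1 − d/p) = 38·(1 − 156.9444/764) = 30.19386
Q* = √(2DS / H_eff) = √(2·56,500·40 / 30.19386) ≈ 386.91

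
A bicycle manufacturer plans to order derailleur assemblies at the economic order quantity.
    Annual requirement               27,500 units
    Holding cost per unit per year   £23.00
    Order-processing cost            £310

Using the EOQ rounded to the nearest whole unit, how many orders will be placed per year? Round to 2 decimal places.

Q* = √(2·D·S / H) = √(2·27,500·310 / 23) = √741,304.3 ≈ 860.99 → Q = 861
N = D/Q = 27,500/861 ≈ 31.940 orders/yr

31.94 orders per year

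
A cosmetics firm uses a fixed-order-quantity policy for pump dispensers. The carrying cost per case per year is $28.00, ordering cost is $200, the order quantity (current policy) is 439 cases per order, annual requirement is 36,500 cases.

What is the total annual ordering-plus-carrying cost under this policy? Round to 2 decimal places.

Orders/yr = 36,500/439 = 83.144; ordering cost = 83.144 × $200 = $16,628.70
Average inventory = 439/2 = 219.5; holding cost = 219.5 × $28 = $6,146.00
Total = $16,628.70 + $6,146.00 = $22,774.70

$22,774.70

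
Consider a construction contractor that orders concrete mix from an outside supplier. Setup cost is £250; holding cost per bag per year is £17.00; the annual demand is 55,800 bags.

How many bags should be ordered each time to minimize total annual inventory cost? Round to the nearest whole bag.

1,281 bags

EOQ = √(2DS/H) = √(2 × 55,800 × 250 / 17)
    = √(1,641,176.47) ≈ 1,281.08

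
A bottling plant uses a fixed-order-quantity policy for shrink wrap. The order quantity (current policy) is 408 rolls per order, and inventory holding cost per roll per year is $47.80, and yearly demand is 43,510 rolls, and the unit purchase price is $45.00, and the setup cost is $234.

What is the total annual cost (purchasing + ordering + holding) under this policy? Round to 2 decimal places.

$1,992,655.46

Ordering: D/Q × S = 43,510/408 × $234 = $24,954.26
Holding:  Q/2 × H = 408/2 × $47.8 = $9,751.20
Purchase cost = D·C = 43,510 × 45 = $1,957,950.00
Total = $24,954.26 + $9,751.20 + $1,957,950.00 = $1,992,655.46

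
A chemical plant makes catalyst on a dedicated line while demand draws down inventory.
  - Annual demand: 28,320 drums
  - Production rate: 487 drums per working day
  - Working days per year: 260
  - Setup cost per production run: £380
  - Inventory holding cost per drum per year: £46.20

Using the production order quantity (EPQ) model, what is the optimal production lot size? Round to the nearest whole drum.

775 drums

Daily demand d = 28,320/260 = 108.923; p = 487; 1 − d/p = 0.77634
EPQ = √(2DS / (H(1 − d/p)))
    = √(2 × 28,320 × 380 / (46.2 × 0.77634)) ≈ 774.65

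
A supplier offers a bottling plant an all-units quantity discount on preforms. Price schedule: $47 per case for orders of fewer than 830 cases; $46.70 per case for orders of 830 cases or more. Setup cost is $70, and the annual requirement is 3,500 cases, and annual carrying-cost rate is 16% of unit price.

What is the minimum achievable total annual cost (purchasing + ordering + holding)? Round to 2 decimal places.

H₁ = 16%×$47 = $7.5200;  H₂ = 16%×$46.70 = $7.4720
EOQ₁ = √(2×3,500×70/7.5200) = 255.26  (< 830, feasible at tier 1)
EOQ₂ = √(2×3,500×70/7.4720) = 256.08  (< 830 → use Q = 830 at tier-2 price)
TC(tier 1 (EOQ₁), Q≈255.3) = $166,419.58
TC(tier 2, Q≈830.0) = $166,846.06
Minimum at tier 1 (EOQ₁): $166,419.58

$166,419.58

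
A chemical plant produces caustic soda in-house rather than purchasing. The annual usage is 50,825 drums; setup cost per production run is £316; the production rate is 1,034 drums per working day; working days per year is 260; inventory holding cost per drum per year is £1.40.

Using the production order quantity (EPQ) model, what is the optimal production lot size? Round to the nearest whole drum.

Daily demand d = 50,825/260 = 195.481; p = 1034; 1 − d/p = 0.81095
EPQ = √(2DS / (H(1 − d/p)))
    = √(2 × 50,825 × 316 / (1.4 × 0.81095)) ≈ 5,319.09

5,319 drums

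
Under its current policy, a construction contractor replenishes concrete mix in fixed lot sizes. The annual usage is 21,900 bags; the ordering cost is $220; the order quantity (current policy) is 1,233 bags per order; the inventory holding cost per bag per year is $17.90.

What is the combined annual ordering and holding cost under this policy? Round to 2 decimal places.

Annual ordering cost = (D/Q)·S = (21,900/1,233) × 220 = $3,907.54
Annual holding cost  = (Q/2)·H = (1,233/2) × 17.9 = $11,035.35
Total = $3,907.54 + $11,035.35 = $14,942.89

$14,942.89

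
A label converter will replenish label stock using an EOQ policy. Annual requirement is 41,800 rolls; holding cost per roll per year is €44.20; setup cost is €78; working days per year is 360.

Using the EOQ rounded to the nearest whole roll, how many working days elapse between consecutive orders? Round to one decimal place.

EOQ = √(2DS/H) = √(2 × 41,800 × 78 / 44.2)
    = √(147,529.41) ≈ 384.10 → Q = 384 rolls
Days between orders = 360 / (D/Q) = 360 / 108.854 ≈ 3.307

3.3 days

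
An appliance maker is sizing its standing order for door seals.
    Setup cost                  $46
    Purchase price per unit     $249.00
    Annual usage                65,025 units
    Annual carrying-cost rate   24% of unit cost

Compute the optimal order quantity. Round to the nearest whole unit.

H = i·C = 0.24 × $249 = $59.7600 per unit-year
EOQ = √(2DS/H) = √(2 × 65,025 × 46 / 59.76)
    = √(100,105.42) ≈ 316.39

316 units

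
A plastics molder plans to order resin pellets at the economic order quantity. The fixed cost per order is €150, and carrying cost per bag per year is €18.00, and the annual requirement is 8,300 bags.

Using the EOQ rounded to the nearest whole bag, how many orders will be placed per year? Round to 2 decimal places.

22.31 orders per year

Q* = √(2·D·S / H) = √(2·8,300·150 / 18) = √138,333.3 ≈ 371.93 → Q = 372
N = D/Q = 8,300/372 ≈ 22.312 orders/yr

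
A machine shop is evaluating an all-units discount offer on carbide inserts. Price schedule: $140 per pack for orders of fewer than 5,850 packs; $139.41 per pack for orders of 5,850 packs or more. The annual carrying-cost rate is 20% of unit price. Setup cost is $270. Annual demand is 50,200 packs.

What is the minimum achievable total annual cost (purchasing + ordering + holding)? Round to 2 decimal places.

$7,055,550.39

H₁ = 20%×$140 = $28.0000;  H₂ = 20%×$139.41 = $27.8820
EOQ₁ = √(2×50,200×270/28.0000) = 983.94  (< 5,850, feasible at tier 1)
EOQ₂ = √(2×50,200×270/27.8820) = 986.02  (< 5,850 → use Q = 5,850 at tier-2 price)
TC(tier 1 (EOQ₁), Q≈983.9) = $7,055,550.39
TC(tier 2, Q≈5,850.0) = $7,082,253.77
Minimum at tier 1 (EOQ₁): $7,055,550.39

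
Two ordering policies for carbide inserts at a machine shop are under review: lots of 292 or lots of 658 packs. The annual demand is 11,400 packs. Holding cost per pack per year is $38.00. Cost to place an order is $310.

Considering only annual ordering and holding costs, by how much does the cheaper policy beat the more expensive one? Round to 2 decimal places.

$222.08

Annual cost at Q: ordering D·S/Q plus holding Q·H/2.
TC(292) = (11,400/292)×310 + (292/2)×38 = $17,650.74
TC(658) = (11,400/658)×310 + (658/2)×38 = $17,872.82
|ΔTC| = |$17,650.74 − $17,872.82| = $222.08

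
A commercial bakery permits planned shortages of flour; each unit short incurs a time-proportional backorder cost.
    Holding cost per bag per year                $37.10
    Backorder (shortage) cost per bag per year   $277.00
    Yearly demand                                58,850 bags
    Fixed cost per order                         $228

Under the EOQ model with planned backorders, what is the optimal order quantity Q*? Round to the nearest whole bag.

Basic EOQ = √(2·58,850·228/37.1) = 850.489
Backorder adjustment √((H+b)/b) = √((37.1+277)/277) = 1.0649
Q* = 850.489 × 1.0649 ≈ 905.65

906 bags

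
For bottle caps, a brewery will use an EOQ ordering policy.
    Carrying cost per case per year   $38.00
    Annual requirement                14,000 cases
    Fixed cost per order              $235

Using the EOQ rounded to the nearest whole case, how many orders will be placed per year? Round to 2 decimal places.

Optimal lot size Q* = (2 × 14,000 × $235 / $38)^½ ≈ 416.12 → Q = 416
Orders per year = D/Q = 14,000 / 416 = 33.654

33.65 orders per year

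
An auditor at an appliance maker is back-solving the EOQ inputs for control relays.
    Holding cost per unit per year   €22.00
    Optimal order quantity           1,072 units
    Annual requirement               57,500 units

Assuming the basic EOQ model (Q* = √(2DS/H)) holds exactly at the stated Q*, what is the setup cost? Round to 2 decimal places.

€219.84

From Q* = √(2DS/H) ⇒ Q*² = 2DS/H.
S = Q²H / (2D) = 1,072² × 22 / (2 × 57,500) = 219.8439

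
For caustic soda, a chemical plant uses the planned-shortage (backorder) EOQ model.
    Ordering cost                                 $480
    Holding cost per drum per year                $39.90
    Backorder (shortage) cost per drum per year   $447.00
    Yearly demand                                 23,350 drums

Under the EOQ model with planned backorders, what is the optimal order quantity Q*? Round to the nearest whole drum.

782 drums

Q* = √(2DS/H) · √((H + b)/b)
   = √(2 × 23,350 × 480 / 39.9) · √((39.9 + 447) / 447)
   = 749.536 × 1.0437 ≈ 782.27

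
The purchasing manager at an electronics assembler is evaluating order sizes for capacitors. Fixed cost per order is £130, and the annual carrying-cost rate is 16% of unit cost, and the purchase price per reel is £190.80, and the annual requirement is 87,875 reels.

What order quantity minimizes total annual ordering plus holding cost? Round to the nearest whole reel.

865 reels

Carrying cost H = £190.8 × 16% = £30.5280/reel/yr
Q* = √(2·D·S / H) = √(2·87,875·130 / 30.528) = √748,411.3 ≈ 865.11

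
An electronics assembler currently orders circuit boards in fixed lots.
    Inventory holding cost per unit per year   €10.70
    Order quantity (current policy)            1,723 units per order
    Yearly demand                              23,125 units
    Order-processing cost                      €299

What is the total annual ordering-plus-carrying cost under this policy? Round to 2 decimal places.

€13,231.04

Annual ordering cost = (D/Q)·S = (23,125/1,723) × 299 = €4,012.99
Annual holding cost  = (Q/2)·H = (1,723/2) × 10.7 = €9,218.05
Total = €4,012.99 + €9,218.05 = €13,231.04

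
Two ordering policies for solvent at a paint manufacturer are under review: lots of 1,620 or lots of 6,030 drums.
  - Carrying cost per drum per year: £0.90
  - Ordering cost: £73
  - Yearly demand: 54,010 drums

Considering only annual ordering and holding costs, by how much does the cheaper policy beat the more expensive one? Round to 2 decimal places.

For each Q, cost = (D/Q)·S + (Q/2)·H.
TC(1,620) = (54,010/1,620)×73 + (1,620/2)×0.9 = £3,162.78
TC(6,030) = (54,010/6,030)×73 + (6,030/2)×0.9 = £3,367.35
Lots of 1,620 are cheaper by £204.57.

£204.57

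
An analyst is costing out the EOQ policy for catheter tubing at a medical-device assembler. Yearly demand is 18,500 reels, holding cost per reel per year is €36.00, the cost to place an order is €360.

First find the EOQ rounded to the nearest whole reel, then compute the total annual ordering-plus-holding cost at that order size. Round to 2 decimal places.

2DS/H = 2·18,500·360/36 = 370,000.00
EOQ = √370,000.00 ≈ 608.28 → Q = 608 reels
Ordering: D/Q × S = 18,500/608 × €360 = €10,953.95
Holding:  Q/2 × H = 608/2 × €36 = €10,944.00
Total = €10,953.95 + €10,944.00 = €21,897.95

€21,897.95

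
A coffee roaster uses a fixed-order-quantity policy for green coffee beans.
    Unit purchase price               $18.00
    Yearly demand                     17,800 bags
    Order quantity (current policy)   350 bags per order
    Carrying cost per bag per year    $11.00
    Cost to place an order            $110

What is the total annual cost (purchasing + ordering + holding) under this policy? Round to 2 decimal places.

$327,919.29

Annual ordering cost = (D/Q)·S = (17,800/350) × 110 = $5,594.29
Annual holding cost  = (Q/2)·H = (350/2) × 11 = $1,925.00
Purchase cost = D·C = 17,800 × 18 = $320,400.00
Total = $5,594.29 + $1,925.00 + $320,400.00 = $327,919.29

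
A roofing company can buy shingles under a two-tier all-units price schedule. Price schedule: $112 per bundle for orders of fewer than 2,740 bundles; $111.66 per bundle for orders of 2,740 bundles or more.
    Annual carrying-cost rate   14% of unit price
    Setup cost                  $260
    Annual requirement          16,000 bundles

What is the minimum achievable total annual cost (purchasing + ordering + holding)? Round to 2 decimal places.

$1,803,421.80

H₁ = 14%×$112 = $15.6800;  H₂ = 14%×$111.66 = $15.6324
EOQ₁ = √(2×16,000×260/15.6800) = 728.43  (< 2,740, feasible at tier 1)
EOQ₂ = √(2×16,000×260/15.6324) = 729.54  (< 2,740 → use Q = 2,740 at tier-2 price)
TC(tier 1 (EOQ₁), Q≈728.4) = $1,803,421.80
TC(tier 2, Q≈2,740.0) = $1,809,494.64
Minimum at tier 1 (EOQ₁): $1,803,421.80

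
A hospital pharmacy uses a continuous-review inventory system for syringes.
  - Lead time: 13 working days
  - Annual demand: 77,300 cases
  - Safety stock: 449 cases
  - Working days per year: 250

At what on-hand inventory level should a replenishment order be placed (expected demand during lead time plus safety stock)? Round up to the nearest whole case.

4,469 cases

Daily demand d = 77,300 / 250 = 309.200 cases/day
Demand during lead time = 309.200 × 13 = 4,019.60
Reorder point = 4,019.60 + 449 = 4,468.60 → round up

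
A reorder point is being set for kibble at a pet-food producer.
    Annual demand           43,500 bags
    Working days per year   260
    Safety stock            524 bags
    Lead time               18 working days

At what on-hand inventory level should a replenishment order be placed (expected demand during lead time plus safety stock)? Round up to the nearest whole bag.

3,536 bags

Daily demand d = 43,500 / 260 = 167.308 bags/day
Demand during lead time = 167.308 × 18 = 3,011.54
Reorder point = 3,011.54 + 524 = 3,535.54 → round up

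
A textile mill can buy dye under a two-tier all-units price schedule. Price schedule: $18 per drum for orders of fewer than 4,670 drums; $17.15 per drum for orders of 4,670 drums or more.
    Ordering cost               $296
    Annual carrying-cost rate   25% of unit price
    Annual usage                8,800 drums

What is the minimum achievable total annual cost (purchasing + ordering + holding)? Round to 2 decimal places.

H₁ = 25%×$18 = $4.5000;  H₂ = 25%×$17.15 = $4.2875
EOQ₁ = √(2×8,800×296/4.5000) = 1,075.96  (< 4,670, feasible at tier 1)
EOQ₂ = √(2×8,800×296/4.2875) = 1,102.30  (< 4,670 → use Q = 4,670 at tier-2 price)
TC(tier 1 (EOQ₁), Q≈1,076.0) = $163,241.82
TC(tier 2, Q≈4,670.0) = $161,489.09
Minimum at tier 2: $161,489.09

$161,489.09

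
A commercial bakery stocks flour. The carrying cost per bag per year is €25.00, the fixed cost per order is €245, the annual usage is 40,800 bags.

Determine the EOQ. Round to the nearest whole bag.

Optimal lot size Q* = (2 × 40,800 × €245 / €25)^½ ≈ 894.25

894 bags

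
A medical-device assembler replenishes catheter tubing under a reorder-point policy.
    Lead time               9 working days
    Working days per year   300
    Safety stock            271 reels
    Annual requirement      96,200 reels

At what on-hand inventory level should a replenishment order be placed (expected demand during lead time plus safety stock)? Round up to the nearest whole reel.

Daily demand d = 96,200 / 300 = 320.667 reels/day
Demand during lead time = 320.667 × 9 = 2,886.00
Reorder point = 2,886.00 + 271 = 3,157.00 → round up

3,157 reels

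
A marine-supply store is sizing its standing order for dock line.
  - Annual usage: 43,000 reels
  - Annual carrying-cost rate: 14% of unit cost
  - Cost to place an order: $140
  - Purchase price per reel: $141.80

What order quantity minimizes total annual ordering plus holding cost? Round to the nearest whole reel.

Carrying cost H = $141.8 × 14% = $19.8520/reel/yr
2DS/H = 2·43,000·140/19.852 = 606,488.01
EOQ = √606,488.01 ≈ 778.77

779 reels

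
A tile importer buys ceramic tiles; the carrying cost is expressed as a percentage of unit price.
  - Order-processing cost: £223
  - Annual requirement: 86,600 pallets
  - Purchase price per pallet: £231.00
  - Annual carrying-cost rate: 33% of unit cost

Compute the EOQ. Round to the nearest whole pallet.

712 pallets

Holding cost per pallet per year: H = 33% × £231 = £76.2300
Q* = √(2·D·S / H) = √(2·86,600·223 / 76.23) = √506,671.9 ≈ 711.81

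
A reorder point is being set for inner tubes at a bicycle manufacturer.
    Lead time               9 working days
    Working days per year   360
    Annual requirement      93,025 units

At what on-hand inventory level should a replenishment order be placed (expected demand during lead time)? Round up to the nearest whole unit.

2,326 units

Daily demand d = 93,025 / 360 = 258.403 units/day
Demand during lead time = 258.403 × 9 = 2,325.62
Reorder point = 2,325.62 → round up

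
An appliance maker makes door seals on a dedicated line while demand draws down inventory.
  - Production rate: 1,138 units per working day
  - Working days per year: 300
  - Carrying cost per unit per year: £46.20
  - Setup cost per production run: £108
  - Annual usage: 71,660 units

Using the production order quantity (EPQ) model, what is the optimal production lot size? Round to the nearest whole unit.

651 units

d = 71,660/300 = 238.8667 units/day;  effective holding cost H(1 − d/p) = 46.2·(1 − 238.8667/1138) = 36.50260
Q* = √(2DS / H_eff) = √(2·71,660·108 / 36.50260) ≈ 651.18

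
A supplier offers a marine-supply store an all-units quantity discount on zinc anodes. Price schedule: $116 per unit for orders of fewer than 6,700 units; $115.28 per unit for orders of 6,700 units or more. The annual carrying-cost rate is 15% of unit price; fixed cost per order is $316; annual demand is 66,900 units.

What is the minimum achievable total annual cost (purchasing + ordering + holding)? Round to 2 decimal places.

H₁ = 15%×$116 = $17.4000;  H₂ = 15%×$115.28 = $17.2920
EOQ₁ = √(2×66,900×316/17.4000) = 1,558.82  (< 6,700, feasible at tier 1)
EOQ₂ = √(2×66,900×316/17.2920) = 1,563.68  (< 6,700 → use Q = 6,700 at tier-2 price)
TC(tier 1 (EOQ₁), Q≈1,558.8) = $7,787,523.53
TC(tier 2, Q≈6,700.0) = $7,773,315.48
Minimum at tier 2: $7,773,315.48

$7,773,315.48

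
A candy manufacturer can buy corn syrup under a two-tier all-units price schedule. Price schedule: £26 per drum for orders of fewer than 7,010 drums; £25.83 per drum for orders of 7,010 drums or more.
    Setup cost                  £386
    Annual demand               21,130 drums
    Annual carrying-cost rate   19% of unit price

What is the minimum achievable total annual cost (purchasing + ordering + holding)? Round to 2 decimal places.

£558,356.81

H₁ = 19%×£26 = £4.9400;  H₂ = 19%×£25.83 = £4.9077
EOQ₁ = √(2×21,130×386/4.9400) = 1,817.17  (< 7,010, feasible at tier 1)
EOQ₂ = √(2×21,130×386/4.9077) = 1,823.14  (< 7,010 → use Q = 7,010 at tier-2 price)
TC(tier 1 (EOQ₁), Q≈1,817.2) = £558,356.81
TC(tier 2, Q≈7,010.0) = £564,152.89
Minimum at tier 1 (EOQ₁): £558,356.81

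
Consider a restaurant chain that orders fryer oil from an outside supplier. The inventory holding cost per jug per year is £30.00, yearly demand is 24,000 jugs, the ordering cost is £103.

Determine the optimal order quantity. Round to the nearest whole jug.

EOQ = √(2DS/H) = √(2 × 24,000 × 103 / 30)
    = √(164,800.00) ≈ 405.96

406 jugs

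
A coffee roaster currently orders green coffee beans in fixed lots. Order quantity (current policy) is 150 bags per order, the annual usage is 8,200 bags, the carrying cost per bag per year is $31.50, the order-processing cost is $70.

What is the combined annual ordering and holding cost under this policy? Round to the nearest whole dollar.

Ordering: D/Q × S = 8,200/150 × $70 = $3,826.67
Holding:  Q/2 × H = 150/2 × $31.5 = $2,362.50
Total = $3,826.67 + $2,362.50 = $6,189.17

$6,189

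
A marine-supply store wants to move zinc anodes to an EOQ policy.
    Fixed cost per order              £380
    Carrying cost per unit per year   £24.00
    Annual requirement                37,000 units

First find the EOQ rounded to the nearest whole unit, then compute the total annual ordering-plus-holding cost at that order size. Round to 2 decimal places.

EOQ = √(2DS/H) = √(2 × 37,000 × 380 / 24)
    = √(1,171,666.67) ≈ 1,082.44 → Q = 1,082 units
Orders/yr = 37,000/1,082 = 34.196; ordering cost = 34.196 × £380 = £12,994.45
Average inventory = 1,082/2 = 541; holding cost = 541 × £24 = £12,984.00
Total = £12,994.45 + £12,984.00 = £25,978.45

£25,978.45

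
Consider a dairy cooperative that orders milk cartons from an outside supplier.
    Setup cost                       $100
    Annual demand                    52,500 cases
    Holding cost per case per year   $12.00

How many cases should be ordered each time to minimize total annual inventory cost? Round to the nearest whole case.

935 cases

2DS/H = 2·52,500·100/12 = 875,000.00
EOQ = √875,000.00 ≈ 935.41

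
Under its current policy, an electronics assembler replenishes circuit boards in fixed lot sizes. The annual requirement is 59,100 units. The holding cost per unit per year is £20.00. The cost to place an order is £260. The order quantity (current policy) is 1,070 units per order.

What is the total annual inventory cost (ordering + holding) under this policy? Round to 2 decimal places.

£25,060.75

Ordering: D/Q × S = 59,100/1,070 × £260 = £14,360.75
Holding:  Q/2 × H = 1,070/2 × £20 = £10,700.00
Total = £14,360.75 + £10,700.00 = £25,060.75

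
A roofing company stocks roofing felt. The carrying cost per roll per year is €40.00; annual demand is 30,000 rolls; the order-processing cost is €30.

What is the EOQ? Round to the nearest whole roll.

212 rolls

Optimal lot size Q* = (2 × 30,000 × €30 / €40)^½ ≈ 212.13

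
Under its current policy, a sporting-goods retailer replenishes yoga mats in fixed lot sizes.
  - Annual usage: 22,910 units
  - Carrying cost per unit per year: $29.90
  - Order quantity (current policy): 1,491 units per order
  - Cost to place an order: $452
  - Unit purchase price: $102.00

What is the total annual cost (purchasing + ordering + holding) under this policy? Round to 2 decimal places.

$2,366,055.67

Ordering: D/Q × S = 22,910/1,491 × $452 = $6,945.22
Holding:  Q/2 × H = 1,491/2 × $29.9 = $22,290.45
Purchase cost = D·C = 22,910 × 102 = $2,336,820.00
Total = $6,945.22 + $22,290.45 + $2,336,820.00 = $2,366,055.67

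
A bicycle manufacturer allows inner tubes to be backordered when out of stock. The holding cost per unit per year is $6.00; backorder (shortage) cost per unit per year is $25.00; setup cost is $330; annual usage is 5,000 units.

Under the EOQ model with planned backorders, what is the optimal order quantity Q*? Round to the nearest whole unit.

Q* = √(2DS/H) · √((H + b)/b)
   = √(2 × 5,000 × 330 / 6) · √((6 + 25) / 25)
   = 741.620 × 1.1136 ≈ 825.83

826 units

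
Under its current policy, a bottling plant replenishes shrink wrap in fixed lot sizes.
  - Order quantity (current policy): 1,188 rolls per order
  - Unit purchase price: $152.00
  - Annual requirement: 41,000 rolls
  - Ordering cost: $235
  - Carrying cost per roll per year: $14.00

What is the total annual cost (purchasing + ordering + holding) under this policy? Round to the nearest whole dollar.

Orders/yr = 41,000/1,188 = 34.512; ordering cost = 34.512 × $235 = $8,110.27
Average inventory = 1,188/2 = 594; holding cost = 594 × $14 = $8,316.00
Purchase cost = D·C = 41,000 × 152 = $6,232,000.00
Total = $8,110.27 + $8,316.00 + $6,232,000.00 = $6,248,426.27

$6,248,426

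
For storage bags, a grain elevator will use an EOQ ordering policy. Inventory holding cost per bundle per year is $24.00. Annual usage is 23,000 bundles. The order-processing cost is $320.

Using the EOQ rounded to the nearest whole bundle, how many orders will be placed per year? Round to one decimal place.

Q* = √(2·D·S / H) = √(2·23,000·320 / 24) = √613,333.3 ≈ 783.16 → Q = 783
N = D/Q = 23,000/783 ≈ 29.374 orders/yr

29.4 orders per year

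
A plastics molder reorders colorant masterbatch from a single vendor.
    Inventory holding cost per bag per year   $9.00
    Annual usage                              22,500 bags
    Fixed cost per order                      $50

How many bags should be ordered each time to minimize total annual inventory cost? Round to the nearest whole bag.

500 bags

2DS/H = 2·22,500·50/9 = 250,000.00
EOQ = √250,000.00 ≈ 500.00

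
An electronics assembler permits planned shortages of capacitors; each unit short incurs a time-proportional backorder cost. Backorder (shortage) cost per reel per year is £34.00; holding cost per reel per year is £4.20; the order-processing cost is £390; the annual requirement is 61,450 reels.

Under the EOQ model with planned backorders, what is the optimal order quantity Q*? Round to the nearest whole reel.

3,581 reels

Basic EOQ = √(2·61,450·390/4.2) = 3,378.186
Backorder adjustment √((H+b)/b) = √((4.2+34)/34) = 1.0600
Q* = 3,378.186 × 1.0600 ≈ 3,580.77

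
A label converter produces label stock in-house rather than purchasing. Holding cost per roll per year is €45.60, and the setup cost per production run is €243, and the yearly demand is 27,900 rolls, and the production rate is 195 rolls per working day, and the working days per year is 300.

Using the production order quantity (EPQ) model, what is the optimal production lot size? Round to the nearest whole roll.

d = 27,900/300 = 93.0000 rolls/day;  effective holding cost H(1 − d/p) = 45.6·(1 − 93.0000/195) = 23.85231
Q* = √(2DS / H_eff) = √(2·27,900·243 / 23.85231) ≈ 753.97

754 rolls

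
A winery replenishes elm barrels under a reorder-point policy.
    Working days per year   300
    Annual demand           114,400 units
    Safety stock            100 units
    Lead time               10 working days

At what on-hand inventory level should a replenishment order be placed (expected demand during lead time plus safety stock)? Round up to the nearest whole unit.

3,914 units

Daily demand d = 114,400 / 300 = 381.333 units/day
Demand during lead time = 381.333 × 10 = 3,813.33
Reorder point = 3,813.33 + 100 = 3,913.33 → round up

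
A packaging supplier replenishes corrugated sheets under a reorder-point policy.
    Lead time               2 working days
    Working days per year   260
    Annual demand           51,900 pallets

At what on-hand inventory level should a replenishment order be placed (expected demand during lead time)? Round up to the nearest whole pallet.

Daily demand d = 51,900 / 260 = 199.615 pallets/day
Demand during lead time = 199.615 × 2 = 399.23
Reorder point = 399.23 → round up

400 pallets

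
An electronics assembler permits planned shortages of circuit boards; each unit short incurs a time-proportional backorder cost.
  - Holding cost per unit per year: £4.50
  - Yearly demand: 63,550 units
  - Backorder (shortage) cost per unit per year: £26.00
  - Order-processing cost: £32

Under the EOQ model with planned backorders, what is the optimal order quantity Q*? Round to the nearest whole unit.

1,030 units

Q* = √(2DS/H) · √((H + b)/b)
   = √(2 × 63,550 × 32 / 4.5) · √((4.5 + 26) / 26)
   = 950.696 × 1.0831 ≈ 1,029.69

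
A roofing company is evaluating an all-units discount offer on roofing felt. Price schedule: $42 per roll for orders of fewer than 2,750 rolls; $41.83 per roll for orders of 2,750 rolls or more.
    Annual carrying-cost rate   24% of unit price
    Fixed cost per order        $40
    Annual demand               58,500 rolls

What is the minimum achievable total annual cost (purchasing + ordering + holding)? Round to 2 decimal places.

$2,461,709.81

H₁ = 24%×$42 = $10.0800;  H₂ = 24%×$41.83 = $10.0392
EOQ₁ = √(2×58,500×40/10.0800) = 681.39  (< 2,750, feasible at tier 1)
EOQ₂ = √(2×58,500×40/10.0392) = 682.77  (< 2,750 → use Q = 2,750 at tier-2 price)
TC(tier 1 (EOQ₁), Q≈681.4) = $2,463,868.36
TC(tier 2, Q≈2,750.0) = $2,461,709.81
Minimum at tier 2: $2,461,709.81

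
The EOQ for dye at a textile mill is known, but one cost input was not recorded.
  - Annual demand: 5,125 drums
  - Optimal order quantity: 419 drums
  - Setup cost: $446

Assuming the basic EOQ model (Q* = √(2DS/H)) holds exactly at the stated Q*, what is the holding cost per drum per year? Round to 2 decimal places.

$26.04

EOQ relation: Q² = 2DS/H, so rearrange for the unknown.
H = 2DS / Q² = 2 × 5,125 × 446 / 419² = 26.0394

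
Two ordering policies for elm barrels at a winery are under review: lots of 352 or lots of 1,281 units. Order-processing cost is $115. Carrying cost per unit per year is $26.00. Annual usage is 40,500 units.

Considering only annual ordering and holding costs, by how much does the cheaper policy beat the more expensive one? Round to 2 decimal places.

For each Q, cost = (D/Q)·S + (Q/2)·H.
TC(352) = (40,500/352)×115 + (352/2)×26 = $17,807.53
TC(1,281) = (40,500/1,281)×115 + (1,281/2)×26 = $20,288.83
Lots of 352 are cheaper by $2,481.30.

$2,481.30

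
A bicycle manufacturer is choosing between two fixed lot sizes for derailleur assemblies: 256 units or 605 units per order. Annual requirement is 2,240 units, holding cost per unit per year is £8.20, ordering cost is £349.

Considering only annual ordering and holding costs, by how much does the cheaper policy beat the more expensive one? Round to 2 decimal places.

£330.68

For each Q, cost = (D/Q)·S + (Q/2)·H.
TC(256) = (2,240/256)×349 + (256/2)×8.2 = £4,103.35
TC(605) = (2,240/605)×349 + (605/2)×8.2 = £3,772.67
Lots of 605 are cheaper by £330.68.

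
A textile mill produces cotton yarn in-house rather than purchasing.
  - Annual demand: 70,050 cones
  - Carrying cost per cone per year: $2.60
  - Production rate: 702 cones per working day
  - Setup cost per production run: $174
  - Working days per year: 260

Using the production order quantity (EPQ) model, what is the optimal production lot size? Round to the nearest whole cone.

Daily demand d = 70,050/260 = 269.423; p = 702; 1 − d/p = 0.61621
EPQ = √(2DS / (H(1 − d/p)))
    = √(2 × 70,050 × 174 / (2.6 × 0.61621)) ≈ 3,900.71

3,901 cones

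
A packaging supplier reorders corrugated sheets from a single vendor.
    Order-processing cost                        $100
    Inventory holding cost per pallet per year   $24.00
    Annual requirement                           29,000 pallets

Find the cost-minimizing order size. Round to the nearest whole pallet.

492 pallets

EOQ = √(2DS/H) = √(2 × 29,000 × 100 / 24)
    = √(241,666.67) ≈ 491.60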